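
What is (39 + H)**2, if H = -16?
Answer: 529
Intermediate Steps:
(39 + H)**2 = (39 - 16)**2 = 23**2 = 529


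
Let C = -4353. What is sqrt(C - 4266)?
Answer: 13*I*sqrt(51) ≈ 92.839*I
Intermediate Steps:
sqrt(C - 4266) = sqrt(-4353 - 4266) = sqrt(-8619) = 13*I*sqrt(51)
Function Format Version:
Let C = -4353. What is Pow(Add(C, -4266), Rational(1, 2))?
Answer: Mul(13, I, Pow(51, Rational(1, 2))) ≈ Mul(92.839, I)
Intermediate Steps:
Pow(Add(C, -4266), Rational(1, 2)) = Pow(Add(-4353, -4266), Rational(1, 2)) = Pow(-8619, Rational(1, 2)) = Mul(13, I, Pow(51, Rational(1, 2)))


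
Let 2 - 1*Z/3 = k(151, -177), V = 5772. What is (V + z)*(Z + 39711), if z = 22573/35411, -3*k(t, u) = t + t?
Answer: 8180478482435/35411 ≈ 2.3102e+8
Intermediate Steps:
k(t, u) = -2*t/3 (k(t, u) = -(t + t)/3 = -2*t/3)
z = 22573/35411 (z = 22573*(1/35411) = 22573/35411 ≈ 0.63746)
Z = 308 (Z = 6 - (-2)*151 = 6 - 3*(-302/3) = 6 + 302 = 308)
(V + z)*(Z + 39711) = (5772 + 22573/35411)*(308 + 39711) = (204414865/35411)*40019 = 8180478482435/35411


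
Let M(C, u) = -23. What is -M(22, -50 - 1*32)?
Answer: 23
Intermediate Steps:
-M(22, -50 - 1*32) = -1*(-23) = 23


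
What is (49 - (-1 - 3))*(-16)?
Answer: -848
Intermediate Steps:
(49 - (-1 - 3))*(-16) = (49 - 1*(-4))*(-16) = (49 + 4)*(-16) = 53*(-16) = -848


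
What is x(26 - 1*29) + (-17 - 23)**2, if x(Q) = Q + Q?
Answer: 1594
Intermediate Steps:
x(Q) = 2*Q
x(26 - 1*29) + (-17 - 23)**2 = 2*(26 - 1*29) + (-17 - 23)**2 = 2*(26 - 29) + (-40)**2 = 2*(-3) + 1600 = -6 + 1600 = 1594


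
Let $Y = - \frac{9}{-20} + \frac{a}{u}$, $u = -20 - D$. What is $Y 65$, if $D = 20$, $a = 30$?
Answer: $- \frac{39}{2} \approx -19.5$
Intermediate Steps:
$u = -40$ ($u = -20 - 20 = -40$)
$Y = - \frac{3}{10}$ ($Y = - \frac{9}{-20} + \frac{30}{-40} = \left(-9\right) \left(- \frac{1}{20}\right) + 30 \left(- \frac{1}{40}\right) = \frac{9}{20} - \frac{3}{4} = - \frac{3}{10} \approx -0.3$)
$Y 65 = \left(- \frac{3}{10}\right) 65 = - \frac{39}{2}$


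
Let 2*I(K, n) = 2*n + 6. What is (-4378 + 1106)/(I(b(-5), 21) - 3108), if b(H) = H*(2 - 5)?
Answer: 818/771 ≈ 1.0610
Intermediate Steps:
b(H) = -3*H (b(H) = H*(-3) = -3*H)
I(K, n) = 3 + n (I(K, n) = (2*n + 6)/2 = (6 + 2*n)/2 = 3 + n)
(-4378 + 1106)/(I(b(-5), 21) - 3108) = (-4378 + 1106)/((3 + 21) - 3108) = -3272/(24 - 3108) = -3272/(-3084) = -3272*(-1/3084) = 818/771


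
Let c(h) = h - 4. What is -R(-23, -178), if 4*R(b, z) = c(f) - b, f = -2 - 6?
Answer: -11/4 ≈ -2.7500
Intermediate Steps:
f = -8
c(h) = -4 + h
R(b, z) = -3 - b/4 (R(b, z) = ((-4 - 8) - b)/4 = (-12 - b)/4 = -3 - b/4)
-R(-23, -178) = -(-3 - 1/4*(-23)) = -(-3 + 23/4) = -1*11/4 = -11/4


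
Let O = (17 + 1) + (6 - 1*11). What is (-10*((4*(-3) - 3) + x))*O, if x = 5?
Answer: 1300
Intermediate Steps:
O = 13 (O = 18 + (6 - 11) = 18 - 5 = 13)
(-10*((4*(-3) - 3) + x))*O = -10*((4*(-3) - 3) + 5)*13 = -10*((-12 - 3) + 5)*13 = -10*(-15 + 5)*13 = -10*(-10)*13 = 100*13 = 1300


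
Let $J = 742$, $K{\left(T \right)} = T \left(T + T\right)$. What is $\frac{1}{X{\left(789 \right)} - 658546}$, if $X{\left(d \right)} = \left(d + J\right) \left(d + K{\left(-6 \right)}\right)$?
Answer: $\frac{1}{659645} \approx 1.516 \cdot 10^{-6}$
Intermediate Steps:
$K{\left(T \right)} = 2 T^{2}$ ($K{\left(T \right)} = T 2 T = 2 T^{2}$)
$X{\left(d \right)} = \left(72 + d\right) \left(742 + d\right)$ ($X{\left(d \right)} = \left(d + 742\right) \left(d + 2 \left(-6\right)^{2}\right) = \left(742 + d\right) \left(d + 2 \cdot 36\right) = \left(742 + d\right) \left(d + 72\right) = \left(742 + d\right) \left(72 + d\right) = \left(72 + d\right) \left(742 + d\right)$)
$\frac{1}{X{\left(789 \right)} - 658546} = \frac{1}{\left(53424 + 789^{2} + 814 \cdot 789\right) - 658546} = \frac{1}{\left(53424 + 622521 + 642246\right) - 658546} = \frac{1}{1318191 - 658546} = \frac{1}{659645}$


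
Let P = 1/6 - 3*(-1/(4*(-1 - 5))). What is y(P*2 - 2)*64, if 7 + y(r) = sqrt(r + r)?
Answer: -448 + 32*I*sqrt(138)/3 ≈ -448.0 + 125.3*I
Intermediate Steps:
P = 1/24 (P = 1*(1/6) - 3/((-4*(-6))) = 1/6 - 3/24 = 1/6 - 3*1/24 = 1/6 - 1/8 = 1/24 ≈ 0.041667)
y(r) = -7 + sqrt(2)*sqrt(r) (y(r) = -7 + sqrt(r + r) = -7 + sqrt(2*r) = -7 + sqrt(2)*sqrt(r))
y(P*2 - 2)*64 = (-7 + sqrt(2)*sqrt((1/24)*2 - 2))*64 = (-7 + sqrt(2)*sqrt(1/12 - 2))*64 = (-7 + sqrt(2)*sqrt(-23/12))*64 = (-7 + sqrt(2)*(I*sqrt(69)/6))*64 = (-7 + I*sqrt(138)/6)*64 = -448 + 32*I*sqrt(138)/3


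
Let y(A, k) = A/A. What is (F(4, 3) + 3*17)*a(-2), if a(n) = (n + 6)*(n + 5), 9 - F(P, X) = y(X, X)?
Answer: 708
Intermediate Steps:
y(A, k) = 1
F(P, X) = 8 (F(P, X) = 9 - 1*1 = 9 - 1 = 8)
a(n) = (5 + n)*(6 + n) (a(n) = (6 + n)*(5 + n) = (5 + n)*(6 + n))
(F(4, 3) + 3*17)*a(-2) = (8 + 3*17)*(30 + (-2)² + 11*(-2)) = (8 + 51)*(30 + 4 - 22) = 59*12 = 708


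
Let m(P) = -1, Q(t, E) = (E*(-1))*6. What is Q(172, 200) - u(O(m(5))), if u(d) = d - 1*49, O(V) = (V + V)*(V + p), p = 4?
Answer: -1145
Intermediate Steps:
Q(t, E) = -6*E (Q(t, E) = -E*6 = -6*E)
O(V) = 2*V*(4 + V) (O(V) = (V + V)*(V + 4) = (2*V)*(4 + V) = 2*V*(4 + V))
u(d) = -49 + d (u(d) = d - 49 = -49 + d)
Q(172, 200) - u(O(m(5))) = -6*200 - (-49 + 2*(-1)*(4 - 1)) = -1200 - (-49 + 2*(-1)*3) = -1200 - (-49 - 6) = -1200 - 1*(-55) = -1200 + 55 = -1145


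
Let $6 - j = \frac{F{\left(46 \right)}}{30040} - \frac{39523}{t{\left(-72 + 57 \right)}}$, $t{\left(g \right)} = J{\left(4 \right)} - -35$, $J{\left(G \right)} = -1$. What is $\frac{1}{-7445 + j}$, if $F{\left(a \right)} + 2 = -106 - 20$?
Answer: $- \frac{127670}{801327721} \approx -0.00015932$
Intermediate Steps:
$F{\left(a \right)} = -128$ ($F{\left(a \right)} = -2 - 126 = -128$)
$t{\left(g \right)} = 34$ ($t{\left(g \right)} = -1 - -35 = -1 + 35 = 34$)
$j = \frac{149175429}{127670}$ ($j = 6 - \left(- \frac{128}{30040} - \frac{39523}{34}\right) = 6 - \left(\left(-128\right) \frac{1}{30040} - \frac{39523}{34}\right) = 6 - \left(- \frac{16}{3755} - \frac{39523}{34}\right) = 6 - - \frac{148409409}{127670} = 6 + \frac{148409409}{127670} = \frac{149175429}{127670} \approx 1168.4$)
$\frac{1}{-7445 + j} = \frac{1}{-7445 + \frac{149175429}{127670}} = \frac{1}{- \frac{801327721}{127670}} = - \frac{127670}{801327721}$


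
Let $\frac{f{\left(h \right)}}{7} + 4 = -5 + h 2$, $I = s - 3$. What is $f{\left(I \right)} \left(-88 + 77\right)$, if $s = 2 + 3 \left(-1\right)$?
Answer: $1309$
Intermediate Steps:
$s = -1$ ($s = 2 - 3 = -1$)
$I = -4$ ($I = -1 - 3 = -4$)
$f{\left(h \right)} = -63 + 14 h$ ($f{\left(h \right)} = -28 + 7 \left(-5 + h 2\right) = -28 + 7 \left(-5 + 2 h\right) = -28 + \left(-35 + 14 h\right) = -63 + 14 h$)
$f{\left(I \right)} \left(-88 + 77\right) = \left(-63 + 14 \left(-4\right)\right) \left(-88 + 77\right) = \left(-63 - 56\right) \left(-11\right) = \left(-119\right) \left(-11\right) = 1309$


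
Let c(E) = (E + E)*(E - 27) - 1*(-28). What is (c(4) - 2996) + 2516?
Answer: -636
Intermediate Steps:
c(E) = 28 + 2*E*(-27 + E) (c(E) = (2*E)*(-27 + E) + 28 = 2*E*(-27 + E) + 28 = 28 + 2*E*(-27 + E))
(c(4) - 2996) + 2516 = ((28 - 54*4 + 2*4²) - 2996) + 2516 = ((28 - 216 + 2*16) - 2996) + 2516 = ((28 - 216 + 32) - 2996) + 2516 = (-156 - 2996) + 2516 = -3152 + 2516 = -636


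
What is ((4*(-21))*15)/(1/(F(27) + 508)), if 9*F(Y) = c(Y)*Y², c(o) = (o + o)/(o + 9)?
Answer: -793170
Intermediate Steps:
c(o) = 2*o/(9 + o) (c(o) = (2*o)/(9 + o) = 2*o/(9 + o))
F(Y) = 2*Y³/(9*(9 + Y)) (F(Y) = ((2*Y/(9 + Y))*Y²)/9 = (2*Y³/(9 + Y))/9 = 2*Y³/(9*(9 + Y)))
((4*(-21))*15)/(1/(F(27) + 508)) = ((4*(-21))*15)/(1/((2/9)*27³/(9 + 27) + 508)) = (-84*15)/(1/((2/9)*19683/36 + 508)) = -1260/(1/((2/9)*19683*(1/36) + 508)) = -1260/(1/(243/2 + 508)) = -1260/(1/(1259/2)) = -1260/2/1259 = -1260*1259/2 = -793170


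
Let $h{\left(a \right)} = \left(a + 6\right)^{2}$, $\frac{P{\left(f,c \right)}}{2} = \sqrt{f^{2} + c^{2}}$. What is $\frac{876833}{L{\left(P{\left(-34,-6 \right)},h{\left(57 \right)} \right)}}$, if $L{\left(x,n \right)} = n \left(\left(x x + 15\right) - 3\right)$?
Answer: $\frac{876833}{18971820} \approx 0.046218$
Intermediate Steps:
$P{\left(f,c \right)} = 2 \sqrt{c^{2} + f^{2}}$ ($P{\left(f,c \right)} = 2 \sqrt{f^{2} + c^{2}} = 2 \sqrt{c^{2} + f^{2}}$)
$h{\left(a \right)} = \left(6 + a\right)^{2}$
$L{\left(x,n \right)} = n \left(12 + x^{2}\right)$ ($L{\left(x,n \right)} = n \left(\left(x^{2} + 15\right) - 3\right) = n \left(\left(15 + x^{2}\right) - 3\right) = n \left(12 + x^{2}\right)$)
$\frac{876833}{L{\left(P{\left(-34,-6 \right)},h{\left(57 \right)} \right)}} = \frac{876833}{\left(6 + 57\right)^{2} \left(12 + \left(2 \sqrt{\left(-6\right)^{2} + \left(-34\right)^{2}}\right)^{2}\right)} = \frac{876833}{63^{2} \left(12 + \left(2 \sqrt{36 + 1156}\right)^{2}\right)} = \frac{876833}{3969 \left(12 + \left(2 \sqrt{1192}\right)^{2}\right)} = \frac{876833}{3969 \left(12 + \left(2 \cdot 2 \sqrt{298}\right)^{2}\right)} = \frac{876833}{3969 \left(12 + \left(4 \sqrt{298}\right)^{2}\right)} = \frac{876833}{3969 \left(12 + 4768\right)} = \frac{876833}{3969 \cdot 4780} = \frac{876833}{18971820}$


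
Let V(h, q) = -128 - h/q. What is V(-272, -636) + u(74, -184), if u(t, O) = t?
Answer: -8654/159 ≈ -54.428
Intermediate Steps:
V(h, q) = -128 - h/q
V(-272, -636) + u(74, -184) = (-128 - 1*(-272)/(-636)) + 74 = (-128 - 1*(-272)*(-1/636)) + 74 = (-128 - 68/159) + 74 = -20420/159 + 74 = -8654/159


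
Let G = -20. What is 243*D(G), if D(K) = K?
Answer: -4860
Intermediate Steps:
243*D(G) = 243*(-20) = -4860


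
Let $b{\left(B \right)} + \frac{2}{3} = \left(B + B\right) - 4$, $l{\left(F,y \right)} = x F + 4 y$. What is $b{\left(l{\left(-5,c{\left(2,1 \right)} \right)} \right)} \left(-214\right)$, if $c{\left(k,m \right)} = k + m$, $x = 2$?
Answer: $\frac{428}{3} \approx 142.67$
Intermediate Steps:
$l{\left(F,y \right)} = 2 F + 4 y$
$b{\left(B \right)} = - \frac{14}{3} + 2 B$ ($b{\left(B \right)} = - \frac{2}{3} + \left(\left(B + B\right) - 4\right) = - \frac{2}{3} + \left(2 B - 4\right) = - \frac{2}{3} + \left(-4 + 2 B\right) = - \frac{14}{3} + 2 B$)
$b{\left(l{\left(-5,c{\left(2,1 \right)} \right)} \right)} \left(-214\right) = \left(- \frac{14}{3} + 2 \left(2 \left(-5\right) + 4 \left(2 + 1\right)\right)\right) \left(-214\right) = \left(- \frac{14}{3} + 2 \left(-10 + 4 \cdot 3\right)\right) \left(-214\right) = \left(- \frac{14}{3} + 2 \left(-10 + 12\right)\right) \left(-214\right) = \left(- \frac{14}{3} + 2 \cdot 2\right) \left(-214\right) = \left(- \frac{14}{3} + 4\right) \left(-214\right) = \left(- \frac{2}{3}\right) \left(-214\right) = \frac{428}{3}$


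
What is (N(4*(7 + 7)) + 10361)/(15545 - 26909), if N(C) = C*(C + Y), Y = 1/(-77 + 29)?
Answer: -80975/68184 ≈ -1.1876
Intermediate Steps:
Y = -1/48 (Y = 1/(-48) = -1/48 ≈ -0.020833)
N(C) = C*(-1/48 + C) (N(C) = C*(C - 1/48) = C*(-1/48 + C))
(N(4*(7 + 7)) + 10361)/(15545 - 26909) = ((4*(7 + 7))*(-1/48 + 4*(7 + 7)) + 10361)/(15545 - 26909) = ((4*14)*(-1/48 + 4*14) + 10361)/(-11364) = (56*(-1/48 + 56) + 10361)*(-1/11364) = (56*(2687/48) + 10361)*(-1/11364) = (18809/6 + 10361)*(-1/11364) = (80975/6)*(-1/11364) = -80975/68184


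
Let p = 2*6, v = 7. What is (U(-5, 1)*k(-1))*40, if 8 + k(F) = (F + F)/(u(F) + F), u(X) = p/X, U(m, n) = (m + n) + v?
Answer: -12240/13 ≈ -941.54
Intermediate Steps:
p = 12
U(m, n) = 7 + m + n (U(m, n) = (m + n) + 7 = 7 + m + n)
u(X) = 12/X
k(F) = -8 + 2*F/(F + 12/F) (k(F) = -8 + (F + F)/(12/F + F) = -8 + (2*F)/(F + 12/F) = -8 + 2*F/(F + 12/F))
(U(-5, 1)*k(-1))*40 = ((7 - 5 + 1)*(6*(-16 - 1*(-1)²)/(12 + (-1)²)))*40 = (3*(6*(-16 - 1*1)/(12 + 1)))*40 = (3*(6*(-16 - 1)/13))*40 = (3*(6*(1/13)*(-17)))*40 = (3*(-102/13))*40 = -306/13*40 = -12240/13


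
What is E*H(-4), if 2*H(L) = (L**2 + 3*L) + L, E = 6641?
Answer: 0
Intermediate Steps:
H(L) = L**2/2 + 2*L (H(L) = ((L**2 + 3*L) + L)/2 = (L**2 + 4*L)/2 = L**2/2 + 2*L)
E*H(-4) = 6641*((1/2)*(-4)*(4 - 4)) = 6641*((1/2)*(-4)*0) = 6641*0 = 0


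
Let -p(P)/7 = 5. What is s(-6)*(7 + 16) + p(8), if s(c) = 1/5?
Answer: -152/5 ≈ -30.400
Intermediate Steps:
s(c) = 1/5
p(P) = -35 (p(P) = -7*5 = -35)
s(-6)*(7 + 16) + p(8) = (7 + 16)/5 - 35 = (1/5)*23 - 35 = 23/5 - 35 = -152/5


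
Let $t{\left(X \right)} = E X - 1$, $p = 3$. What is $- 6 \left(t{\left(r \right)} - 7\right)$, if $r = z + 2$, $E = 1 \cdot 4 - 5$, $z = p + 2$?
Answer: $90$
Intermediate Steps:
$z = 5$ ($z = 3 + 2 = 5$)
$E = -1$ ($E = 4 - 5 = -1$)
$r = 7$ ($r = 5 + 2 = 7$)
$t{\left(X \right)} = -1 - X$ ($t{\left(X \right)} = - X - 1 = -1 - X$)
$- 6 \left(t{\left(r \right)} - 7\right) = - 6 \left(\left(-1 - 7\right) - 7\right) = - 6 \left(-8 - 7\right) = \left(-6\right) \left(-15\right) = 90$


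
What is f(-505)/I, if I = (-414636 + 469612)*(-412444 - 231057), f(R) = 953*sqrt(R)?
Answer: -953*I*sqrt(505)/35377110976 ≈ -6.0536e-7*I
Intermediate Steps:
I = -35377110976 (I = 54976*(-643501) = -35377110976)
f(-505)/I = (953*sqrt(-505))/(-35377110976) = (953*(I*sqrt(505)))*(-1/35377110976) = (953*I*sqrt(505))*(-1/35377110976) = -953*I*sqrt(505)/35377110976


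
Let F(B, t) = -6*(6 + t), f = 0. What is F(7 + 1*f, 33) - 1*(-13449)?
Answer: 13215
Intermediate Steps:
F(B, t) = -36 - 6*t
F(7 + 1*f, 33) - 1*(-13449) = (-36 - 6*33) - 1*(-13449) = (-36 - 198) + 13449 = -234 + 13449 = 13215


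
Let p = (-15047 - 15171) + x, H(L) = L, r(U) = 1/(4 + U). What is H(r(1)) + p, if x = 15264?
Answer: -74769/5 ≈ -14954.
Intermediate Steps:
p = -14954 (p = (-15047 - 15171) + 15264 = -30218 + 15264 = -14954)
H(r(1)) + p = 1/(4 + 1) - 14954 = 1/5 - 14954 = ⅕ - 14954 = -74769/5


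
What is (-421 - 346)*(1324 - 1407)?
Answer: 63661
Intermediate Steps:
(-421 - 346)*(1324 - 1407) = -767*(-83) = 63661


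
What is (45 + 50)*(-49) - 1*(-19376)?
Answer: 14721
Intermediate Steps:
(45 + 50)*(-49) - 1*(-19376) = 95*(-49) + 19376 = -4655 + 19376 = 14721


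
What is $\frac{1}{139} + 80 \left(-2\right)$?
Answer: $- \frac{22239}{139} \approx -159.99$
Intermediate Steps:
$\frac{1}{139} + 80 \left(-2\right) = \frac{1}{139} - 160 = - \frac{22239}{139}$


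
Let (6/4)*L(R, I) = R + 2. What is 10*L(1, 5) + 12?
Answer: 32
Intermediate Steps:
L(R, I) = 4/3 + 2*R/3 (L(R, I) = 2*(R + 2)/3 = 2*(2 + R)/3 = 4/3 + 2*R/3)
10*L(1, 5) + 12 = 10*(4/3 + (2/3)*1) + 12 = 10*(4/3 + 2/3) + 12 = 10*2 + 12 = 20 + 12 = 32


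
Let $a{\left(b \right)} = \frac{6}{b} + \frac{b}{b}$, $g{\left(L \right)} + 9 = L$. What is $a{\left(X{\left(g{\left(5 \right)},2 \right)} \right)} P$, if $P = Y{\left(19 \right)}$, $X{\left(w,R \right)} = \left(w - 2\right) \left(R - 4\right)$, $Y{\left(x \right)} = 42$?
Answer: $63$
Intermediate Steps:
$g{\left(L \right)} = -9 + L$
$X{\left(w,R \right)} = \left(-4 + R\right) \left(-2 + w\right)$ ($X{\left(w,R \right)} = \left(-2 + w\right) \left(-4 + R\right) = \left(-4 + R\right) \left(-2 + w\right)$)
$a{\left(b \right)} = 1 + \frac{6}{b}$ ($a{\left(b \right)} = \frac{6}{b} + 1 = 1 + \frac{6}{b}$)
$P = 42$
$a{\left(X{\left(g{\left(5 \right)},2 \right)} \right)} P = \frac{6 + \left(8 - 4 \left(-9 + 5\right) - 4 + 2 \left(-9 + 5\right)\right)}{8 - 4 \left(-9 + 5\right) - 4 + 2 \left(-9 + 5\right)} 42 = \frac{6 + \left(8 - -16 - 4 + 2 \left(-4\right)\right)}{8 - -16 - 4 + 2 \left(-4\right)} 42 = \frac{6 + \left(8 + 16 - 4 - 8\right)}{8 + 16 - 4 - 8} \cdot 42 = \frac{6 + 12}{12} \cdot 42 = \frac{1}{12} \cdot 18 \cdot 42 = \frac{3}{2} \cdot 42 = 63$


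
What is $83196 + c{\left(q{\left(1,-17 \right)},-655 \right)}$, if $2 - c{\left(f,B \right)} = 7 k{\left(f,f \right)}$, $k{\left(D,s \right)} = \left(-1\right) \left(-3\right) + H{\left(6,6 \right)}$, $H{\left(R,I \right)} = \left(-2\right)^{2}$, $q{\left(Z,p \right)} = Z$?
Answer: $83149$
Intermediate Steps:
$H{\left(R,I \right)} = 4$
$k{\left(D,s \right)} = 7$ ($k{\left(D,s \right)} = \left(-1\right) \left(-3\right) + 4 = 3 + 4 = 7$)
$c{\left(f,B \right)} = -47$ ($c{\left(f,B \right)} = 2 - 7 \cdot 7 = 2 - 49 = -47$)
$83196 + c{\left(q{\left(1,-17 \right)},-655 \right)} = 83196 - 47 = 83149$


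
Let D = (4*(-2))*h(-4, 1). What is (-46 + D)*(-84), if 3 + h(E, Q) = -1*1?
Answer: 1176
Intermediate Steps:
h(E, Q) = -4 (h(E, Q) = -3 - 1*1 = -3 - 1 = -4)
D = 32 (D = (4*(-2))*(-4) = -8*(-4) = 32)
(-46 + D)*(-84) = (-46 + 32)*(-84) = -14*(-84) = 1176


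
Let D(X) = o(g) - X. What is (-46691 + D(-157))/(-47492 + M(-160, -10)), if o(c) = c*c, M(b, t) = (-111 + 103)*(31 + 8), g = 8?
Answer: 23235/23902 ≈ 0.97209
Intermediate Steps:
M(b, t) = -312 (M(b, t) = -8*39 = -312)
o(c) = c**2
D(X) = 64 - X (D(X) = 8**2 - X = 64 - X)
(-46691 + D(-157))/(-47492 + M(-160, -10)) = (-46691 + (64 - 1*(-157)))/(-47492 - 312) = (-46691 + (64 + 157))/(-47804) = (-46691 + 221)*(-1/47804) = -46470*(-1/47804) = 23235/23902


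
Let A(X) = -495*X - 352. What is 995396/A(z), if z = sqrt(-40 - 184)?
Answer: -995396/156277 + 11198205*I*sqrt(14)/312554 ≈ -6.3694 + 134.06*I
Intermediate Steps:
z = 4*I*sqrt(14) (z = sqrt(-224) = 4*I*sqrt(14) ≈ 14.967*I)
A(X) = -352 - 495*X
995396/A(z) = 995396/(-352 - 1980*I*sqrt(14))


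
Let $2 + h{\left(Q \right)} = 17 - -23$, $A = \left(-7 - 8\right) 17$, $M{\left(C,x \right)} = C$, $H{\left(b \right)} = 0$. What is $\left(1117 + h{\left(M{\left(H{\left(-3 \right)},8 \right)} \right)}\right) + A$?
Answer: $900$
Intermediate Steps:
$A = -255$ ($A = \left(-15\right) 17 = -255$)
$h{\left(Q \right)} = 38$ ($h{\left(Q \right)} = -2 + \left(17 - -23\right) = -2 + \left(17 + 23\right) = -2 + 40 = 38$)
$\left(1117 + h{\left(M{\left(H{\left(-3 \right)},8 \right)} \right)}\right) + A = \left(1117 + 38\right) - 255 = 1155 - 255 = 900$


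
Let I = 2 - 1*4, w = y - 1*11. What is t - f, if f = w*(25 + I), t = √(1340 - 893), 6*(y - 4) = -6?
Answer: 184 + √447 ≈ 205.14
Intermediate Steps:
y = 3 (y = 4 + (⅙)*(-6) = 4 - 1 = 3)
t = √447 ≈ 21.142
w = -8 (w = 3 - 1*11 = 3 - 11 = -8)
I = -2 (I = 2 - 4 = -2)
f = -184 (f = -8*(25 - 2) = -8*23 = -184)
t - f = √447 - 1*(-184) = √447 + 184 = 184 + √447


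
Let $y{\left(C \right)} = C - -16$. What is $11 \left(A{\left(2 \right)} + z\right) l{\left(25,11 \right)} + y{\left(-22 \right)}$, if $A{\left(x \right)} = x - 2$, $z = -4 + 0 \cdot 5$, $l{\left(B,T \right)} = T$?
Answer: $-490$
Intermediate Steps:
$y{\left(C \right)} = 16 + C$ ($y{\left(C \right)} = C + 16 = 16 + C$)
$z = -4$ ($z = -4 + 0 = -4$)
$A{\left(x \right)} = -2 + x$
$11 \left(A{\left(2 \right)} + z\right) l{\left(25,11 \right)} + y{\left(-22 \right)} = 11 \left(\left(-2 + 2\right) - 4\right) 11 + \left(16 - 22\right) = 11 \left(0 - 4\right) 11 - 6 = 11 \left(-4\right) 11 - 6 = \left(-44\right) 11 - 6 = -484 - 6 = -490$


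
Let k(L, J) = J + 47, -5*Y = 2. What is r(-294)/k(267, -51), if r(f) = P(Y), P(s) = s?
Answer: ⅒ ≈ 0.10000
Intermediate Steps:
Y = -⅖ (Y = -⅕*2 = -⅖ ≈ -0.40000)
r(f) = -⅖
k(L, J) = 47 + J
r(-294)/k(267, -51) = -2/(5*(47 - 51)) = -⅖/(-4) = -⅖*(-¼) = ⅒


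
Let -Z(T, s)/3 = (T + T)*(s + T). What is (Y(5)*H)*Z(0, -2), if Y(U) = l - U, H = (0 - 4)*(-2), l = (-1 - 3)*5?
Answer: 0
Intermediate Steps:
Z(T, s) = -6*T*(T + s) (Z(T, s) = -3*(T + T)*(s + T) = -3*2*T*(T + s) = -6*T*(T + s))
l = -20 (l = -4*5 = -20)
H = 8 (H = -4*(-2) = 8)
Y(U) = -20 - U
(Y(5)*H)*Z(0, -2) = ((-20 - 1*5)*8)*(-6*0*(0 - 2)) = ((-20 - 5)*8)*(-6*0*(-2)) = -25*8*0 = -200*0 = 0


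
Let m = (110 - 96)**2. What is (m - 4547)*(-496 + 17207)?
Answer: -72709561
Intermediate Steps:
m = 196 (m = 14**2 = 196)
(m - 4547)*(-496 + 17207) = (196 - 4547)*(-496 + 17207) = -4351*16711 = -72709561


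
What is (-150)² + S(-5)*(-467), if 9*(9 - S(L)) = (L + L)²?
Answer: 211373/9 ≈ 23486.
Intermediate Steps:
S(L) = 9 - 4*L²/9 (S(L) = 9 - (L + L)²/9 = 9 - 4*L²/9)
(-150)² + S(-5)*(-467) = (-150)² + (9 - 4/9*(-5)²)*(-467) = 22500 + (9 - 4/9*25)*(-467) = 22500 + (9 - 100/9)*(-467) = 22500 - 19/9*(-467) = 22500 + 8873/9 = 211373/9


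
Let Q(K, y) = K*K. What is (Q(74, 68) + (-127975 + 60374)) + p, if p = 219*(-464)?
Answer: -163741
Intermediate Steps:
Q(K, y) = K²
p = -101616
(Q(74, 68) + (-127975 + 60374)) + p = (74² + (-127975 + 60374)) - 101616 = (5476 - 67601) - 101616 = -62125 - 101616 = -163741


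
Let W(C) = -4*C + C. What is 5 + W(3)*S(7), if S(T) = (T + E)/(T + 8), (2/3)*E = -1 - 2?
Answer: 7/2 ≈ 3.5000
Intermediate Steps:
E = -9/2 (E = 3*(-1 - 2)/2 = (3/2)*(-3) = -9/2 ≈ -4.5000)
W(C) = -3*C
S(T) = (-9/2 + T)/(8 + T) (S(T) = (T - 9/2)/(T + 8) = (-9/2 + T)/(8 + T))
5 + W(3)*S(7) = 5 + (-3*3)*((-9/2 + 7)/(8 + 7)) = 5 - 9*5/(15*2) = 5 - 3*5/(5*2) = 5 - 9*1/6 = 5 - 3/2 = 7/2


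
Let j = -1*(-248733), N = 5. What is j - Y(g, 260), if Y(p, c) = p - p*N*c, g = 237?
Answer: 556596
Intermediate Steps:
Y(p, c) = p - 5*c*p (Y(p, c) = p - p*5*c = p - 5*p*c = p - 5*c*p)
j = 248733
j - Y(g, 260) = 248733 - 237*(1 - 5*260) = 248733 - 237*(1 - 1300) = 248733 - 237*(-1299) = 248733 - 1*(-307863) = 248733 + 307863 = 556596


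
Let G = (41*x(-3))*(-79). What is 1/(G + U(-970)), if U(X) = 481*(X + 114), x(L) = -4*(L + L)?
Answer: -1/489472 ≈ -2.0430e-6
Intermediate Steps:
x(L) = -8*L
G = -77736 (G = (41*(-8*(-3)))*(-79) = (41*24)*(-79) = 984*(-79) = -77736)
U(X) = 54834 + 481*X (U(X) = 481*(114 + X) = 54834 + 481*X)
1/(G + U(-970)) = 1/(-77736 + (54834 + 481*(-970))) = 1/(-77736 + (54834 - 466570)) = 1/(-77736 - 411736) = 1/(-489472) = -1/489472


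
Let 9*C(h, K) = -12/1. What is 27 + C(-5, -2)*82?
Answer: -247/3 ≈ -82.333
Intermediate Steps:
C(h, K) = -4/3 (C(h, K) = (-12/1)/9 = (-12*1)/9 = (⅑)*(-12) = -4/3)
27 + C(-5, -2)*82 = 27 - 4/3*82 = 27 - 328/3 = -247/3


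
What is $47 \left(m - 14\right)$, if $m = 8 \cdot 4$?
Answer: $846$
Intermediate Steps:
$m = 32$
$47 \left(m - 14\right) = 47 \left(32 - 14\right) = 47 \cdot 18 = 846$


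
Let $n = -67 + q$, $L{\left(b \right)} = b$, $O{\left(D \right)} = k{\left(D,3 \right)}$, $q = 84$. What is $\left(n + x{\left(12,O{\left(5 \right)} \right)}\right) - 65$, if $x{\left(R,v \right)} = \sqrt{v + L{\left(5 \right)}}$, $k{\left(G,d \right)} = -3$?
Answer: $-48 + \sqrt{2} \approx -46.586$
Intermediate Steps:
$O{\left(D \right)} = -3$
$x{\left(R,v \right)} = \sqrt{5 + v}$ ($x{\left(R,v \right)} = \sqrt{v + 5} = \sqrt{5 + v}$)
$n = 17$ ($n = -67 + 84 = 17$)
$\left(n + x{\left(12,O{\left(5 \right)} \right)}\right) - 65 = \left(17 + \sqrt{5 - 3}\right) - 65 = \left(17 + \sqrt{2}\right) - 65 = -48 + \sqrt{2}$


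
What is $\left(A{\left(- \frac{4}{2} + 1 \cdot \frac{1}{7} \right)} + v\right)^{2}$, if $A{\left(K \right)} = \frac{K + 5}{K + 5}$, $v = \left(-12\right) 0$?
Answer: $1$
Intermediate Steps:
$v = 0$
$A{\left(K \right)} = 1$ ($A{\left(K \right)} = \frac{5 + K}{5 + K} = 1$)
$\left(A{\left(- \frac{4}{2} + 1 \cdot \frac{1}{7} \right)} + v\right)^{2} = \left(1 + 0\right)^{2} = 1^{2} = 1$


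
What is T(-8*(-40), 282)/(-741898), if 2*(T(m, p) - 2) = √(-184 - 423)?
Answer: -1/370949 - I*√607/1483796 ≈ -2.6958e-6 - 1.6604e-5*I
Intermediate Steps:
T(m, p) = 2 + I*√607/2 (T(m, p) = 2 + √(-184 - 423)/2 = 2 + √(-607)/2 = 2 + (I*√607)/2 = 2 + I*√607/2)
T(-8*(-40), 282)/(-741898) = (2 + I*√607/2)/(-741898) = (2 + I*√607/2)*(-1/741898) = -1/370949 - I*√607/1483796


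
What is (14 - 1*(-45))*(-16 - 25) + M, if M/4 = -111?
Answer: -2863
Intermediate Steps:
M = -444 (M = 4*(-111) = -444)
(14 - 1*(-45))*(-16 - 25) + M = (14 - 1*(-45))*(-16 - 25) - 444 = (14 + 45)*(-41) - 444 = 59*(-41) - 444 = -2419 - 444 = -2863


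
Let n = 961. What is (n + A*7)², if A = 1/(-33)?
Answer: 1005270436/1089 ≈ 9.2311e+5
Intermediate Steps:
A = -1/33 ≈ -0.030303
(n + A*7)² = (961 - 1/33*7)² = (961 - 7/33)² = (31706/33)² = 1005270436/1089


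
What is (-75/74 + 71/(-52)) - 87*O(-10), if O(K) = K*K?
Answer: -16743377/1924 ≈ -8702.4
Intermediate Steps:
O(K) = K**2
(-75/74 + 71/(-52)) - 87*O(-10) = (-75/74 + 71/(-52)) - 87*(-10)**2 = (-75*1/74 + 71*(-1/52)) - 87*100 = (-75/74 - 71/52) - 8700 = -4577/1924 - 8700 = -16743377/1924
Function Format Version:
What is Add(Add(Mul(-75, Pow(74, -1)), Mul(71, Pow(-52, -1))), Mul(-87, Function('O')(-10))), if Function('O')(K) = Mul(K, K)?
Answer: Rational(-16743377, 1924) ≈ -8702.4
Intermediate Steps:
Function('O')(K) = Pow(K, 2)
Add(Add(Mul(-75, Pow(74, -1)), Mul(71, Pow(-52, -1))), Mul(-87, Function('O')(-10))) = Add(Add(Mul(-75, Pow(74, -1)), Mul(71, Pow(-52, -1))), Mul(-87, Pow(-10, 2))) = Add(Add(Mul(-75, Rational(1, 74)), Mul(71, Rational(-1, 52))), Mul(-87, 100)) = Add(Add(Rational(-75, 74), Rational(-71, 52)), -8700) = Add(Rational(-4577, 1924), -8700) = Rational(-16743377, 1924)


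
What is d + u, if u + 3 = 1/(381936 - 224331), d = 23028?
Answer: 3628855126/157605 ≈ 23025.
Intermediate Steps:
u = -472814/157605 (u = -3 + 1/(381936 - 224331) = -3 + 1/157605 = -472814/157605 ≈ -3.0000)
d + u = 23028 - 472814/157605 = 3628855126/157605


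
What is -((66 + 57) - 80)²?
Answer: -1849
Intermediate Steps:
-((66 + 57) - 80)² = -(123 - 80)² = -1*43² = -1*1849 = -1849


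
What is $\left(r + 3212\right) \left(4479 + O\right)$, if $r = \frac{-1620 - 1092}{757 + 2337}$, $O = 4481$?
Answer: $\frac{6358538240}{221} \approx 2.8772 \cdot 10^{7}$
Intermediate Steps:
$r = - \frac{1356}{1547}$ ($r = - \frac{2712}{3094} = \left(-2712\right) \frac{1}{3094} = - \frac{1356}{1547} \approx -0.87654$)
$\left(r + 3212\right) \left(4479 + O\right) = \left(- \frac{1356}{1547} + 3212\right) \left(4479 + 4481\right) = \frac{4967608}{1547} \cdot 8960 = \frac{6358538240}{221}$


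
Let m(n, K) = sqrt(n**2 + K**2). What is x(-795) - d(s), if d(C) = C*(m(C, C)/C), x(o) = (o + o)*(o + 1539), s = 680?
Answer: -1182960 - 680*sqrt(2) ≈ -1.1839e+6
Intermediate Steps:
x(o) = 2*o*(1539 + o) (x(o) = (2*o)*(1539 + o) = 2*o*(1539 + o))
m(n, K) = sqrt(K**2 + n**2)
d(C) = sqrt(2)*sqrt(C**2) (d(C) = C*(sqrt(C**2 + C**2)/C) = C*(sqrt(2*C**2)/C) = C*((sqrt(2)*sqrt(C**2))/C) = C*(sqrt(2)*sqrt(C**2)/C) = sqrt(2)*sqrt(C**2))
x(-795) - d(s) = 2*(-795)*(1539 - 795) - sqrt(2)*sqrt(680**2) = 2*(-795)*744 - sqrt(2)*sqrt(462400) = -1182960 - sqrt(2)*680 = -1182960 - 680*sqrt(2)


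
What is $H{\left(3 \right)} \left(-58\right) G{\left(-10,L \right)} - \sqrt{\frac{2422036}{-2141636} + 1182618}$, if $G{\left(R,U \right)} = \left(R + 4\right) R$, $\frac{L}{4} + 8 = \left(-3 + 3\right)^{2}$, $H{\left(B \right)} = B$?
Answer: $-10440 - \frac{\sqrt{339012259799893477}}{535409} \approx -11527.0$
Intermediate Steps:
$L = -32$ ($L = -32 + 4 \left(-3 + 3\right)^{2} = -32 + 4 \cdot 0^{2} = -32 + 4 \cdot 0 = -32 + 0 = -32$)
$G{\left(R,U \right)} = R \left(4 + R\right)$ ($G{\left(R,U \right)} = \left(4 + R\right) R = R \left(4 + R\right)$)
$H{\left(3 \right)} \left(-58\right) G{\left(-10,L \right)} - \sqrt{\frac{2422036}{-2141636} + 1182618} = 3 \left(-58\right) \left(- 10 \left(4 - 10\right)\right) - \sqrt{\frac{2422036}{-2141636} + 1182618} = - 174 \left(\left(-10\right) \left(-6\right)\right) - \sqrt{2422036 \left(- \frac{1}{2141636}\right) + 1182618} = \left(-174\right) 60 - \sqrt{- \frac{605509}{535409} + 1182618} = -10440 - \sqrt{\frac{633183715253}{535409}} = -10440 - \frac{\sqrt{339012259799893477}}{535409}$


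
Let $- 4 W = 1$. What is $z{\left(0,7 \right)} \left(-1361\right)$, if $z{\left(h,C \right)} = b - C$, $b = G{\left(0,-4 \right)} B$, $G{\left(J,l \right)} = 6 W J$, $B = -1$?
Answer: $9527$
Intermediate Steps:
$W = - \frac{1}{4}$ ($W = \left(- \frac{1}{4}\right) 1 = - \frac{1}{4} \approx -0.25$)
$G{\left(J,l \right)} = - \frac{3 J}{2}$ ($G{\left(J,l \right)} = 6 \left(- \frac{1}{4}\right) J = - \frac{3 J}{2}$)
$b = 0$ ($b = \left(- \frac{3}{2}\right) 0 \left(-1\right) = 0 \left(-1\right) = 0$)
$z{\left(h,C \right)} = - C$ ($z{\left(h,C \right)} = 0 - C = - C$)
$z{\left(0,7 \right)} \left(-1361\right) = \left(-1\right) 7 \left(-1361\right) = \left(-7\right) \left(-1361\right) = 9527$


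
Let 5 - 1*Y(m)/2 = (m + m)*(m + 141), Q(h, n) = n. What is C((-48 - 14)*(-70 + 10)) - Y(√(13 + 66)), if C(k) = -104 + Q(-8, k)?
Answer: 3922 + 564*√79 ≈ 8934.9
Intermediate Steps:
C(k) = -104 + k
Y(m) = 10 - 4*m*(141 + m) (Y(m) = 10 - 2*(m + m)*(m + 141) = 10 - 2*2*m*(141 + m) = 10 - 4*m*(141 + m))
C((-48 - 14)*(-70 + 10)) - Y(√(13 + 66)) = (-104 + (-48 - 14)*(-70 + 10)) - (10 - 564*√(13 + 66) - 4*(√(13 + 66))²) = (-104 - 62*(-60)) - (10 - 564*√79 - 4*(√79)²) = (-104 + 3720) - (10 - 564*√79 - 4*79) = 3616 - (10 - 564*√79 - 316) = 3616 - (-306 - 564*√79) = 3616 + (306 + 564*√79) = 3922 + 564*√79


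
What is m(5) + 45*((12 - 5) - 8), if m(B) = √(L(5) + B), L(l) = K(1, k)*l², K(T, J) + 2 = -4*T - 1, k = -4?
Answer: -45 + I*√170 ≈ -45.0 + 13.038*I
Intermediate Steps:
K(T, J) = -3 - 4*T (K(T, J) = -2 + (-4*T - 1) = -2 + (-1 - 4*T) = -3 - 4*T)
L(l) = -7*l² (L(l) = (-3 - 4*1)*l² = (-3 - 4)*l² = -7*l²)
m(B) = √(-175 + B) (m(B) = √(-7*5² + B) = √(-7*25 + B) = √(-175 + B))
m(5) + 45*((12 - 5) - 8) = √(-175 + 5) + 45*((12 - 5) - 8) = √(-170) + 45*(7 - 8) = I*√170 + 45*(-1) = I*√170 - 45 = -45 + I*√170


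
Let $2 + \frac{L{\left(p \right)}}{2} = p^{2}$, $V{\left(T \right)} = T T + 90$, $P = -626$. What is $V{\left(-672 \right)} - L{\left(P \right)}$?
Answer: $-332074$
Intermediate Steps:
$V{\left(T \right)} = 90 + T^{2}$ ($V{\left(T \right)} = T^{2} + 90 = 90 + T^{2}$)
$L{\left(p \right)} = -4 + 2 p^{2}$
$V{\left(-672 \right)} - L{\left(P \right)} = \left(90 + \left(-672\right)^{2}\right) - \left(-4 + 2 \left(-626\right)^{2}\right) = \left(90 + 451584\right) - \left(-4 + 2 \cdot 391876\right) = 451674 - \left(-4 + 783752\right) = 451674 - 783748 = -332074$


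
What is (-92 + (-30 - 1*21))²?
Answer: 20449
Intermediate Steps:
(-92 + (-30 - 1*21))² = (-92 + (-30 - 21))² = (-92 - 51)² = (-143)² = 20449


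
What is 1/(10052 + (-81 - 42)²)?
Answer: 1/25181 ≈ 3.9712e-5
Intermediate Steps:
1/(10052 + (-81 - 42)²) = 1/(10052 + (-123)²) = 1/(10052 + 15129) = 1/25181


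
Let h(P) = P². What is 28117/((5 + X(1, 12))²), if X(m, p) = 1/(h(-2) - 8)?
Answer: 449872/361 ≈ 1246.2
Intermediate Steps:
X(m, p) = -¼ (X(m, p) = 1/((-2)² - 8) = 1/(4 - 8) = 1/(-4) = -¼)
28117/((5 + X(1, 12))²) = 28117/((5 - ¼)²) = 28117/((19/4)²) = 28117/(361/16) = 28117*(16/361) = 449872/361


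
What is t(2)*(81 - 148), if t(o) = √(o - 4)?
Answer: -67*I*√2 ≈ -94.752*I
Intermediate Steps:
t(o) = √(-4 + o)
t(2)*(81 - 148) = √(-4 + 2)*(81 - 148) = √(-2)*(-67) = (I*√2)*(-67) = -67*I*√2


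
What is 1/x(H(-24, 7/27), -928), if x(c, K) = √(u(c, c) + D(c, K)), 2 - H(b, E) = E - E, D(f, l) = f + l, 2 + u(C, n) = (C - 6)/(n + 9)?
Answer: -I*√28083/5106 ≈ -0.03282*I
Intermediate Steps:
u(C, n) = -2 + (-6 + C)/(9 + n) (u(C, n) = -2 + (C - 6)/(n + 9) = -2 + (-6 + C)/(9 + n))
H(b, E) = 2 (H(b, E) = 2 - (E - E) = 2 - 1*0 = 2 + 0 = 2)
x(c, K) = √(K + c + (-24 - c)/(9 + c)) (x(c, K) = √((-24 + c - 2*c)/(9 + c) + (c + K)) = √((-24 - c)/(9 + c) + (K + c)) = √(K + c + (-24 - c)/(9 + c)))
1/x(H(-24, 7/27), -928) = 1/(√((-24 - 1*2 + (9 + 2)*(-928 + 2))/(9 + 2))) = 1/(√((-24 - 2 + 11*(-926))/11)) = 1/(√((-24 - 2 - 10186)/11)) = 1/(√((1/11)*(-10212))) = 1/(√(-10212/11)) = 1/(2*I*√28083/11) = -I*√28083/5106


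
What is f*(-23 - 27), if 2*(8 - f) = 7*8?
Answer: 1000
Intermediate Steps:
f = -20 (f = 8 - 7*8/2 = 8 - 1/2*56 = 8 - 28 = -20)
f*(-23 - 27) = -20*(-23 - 27) = -20*(-50) = 1000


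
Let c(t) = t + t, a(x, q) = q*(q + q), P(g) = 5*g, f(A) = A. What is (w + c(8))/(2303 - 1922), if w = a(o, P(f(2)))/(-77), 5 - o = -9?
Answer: 344/9779 ≈ 0.035177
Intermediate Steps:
o = 14 (o = 5 - 1*(-9) = 5 + 9 = 14)
a(x, q) = 2*q² (a(x, q) = q*(2*q) = 2*q²)
w = -200/77 (w = (2*(5*2)²)/(-77) = (2*10²)*(-1/77) = (2*100)*(-1/77) = 200*(-1/77) = -200/77 ≈ -2.5974)
c(t) = 2*t
(w + c(8))/(2303 - 1922) = (-200/77 + 2*8)/(2303 - 1922) = (-200/77 + 16)/381 = (1032/77)*(1/381) = 344/9779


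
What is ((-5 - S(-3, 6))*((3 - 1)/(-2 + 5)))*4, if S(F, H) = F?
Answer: -16/3 ≈ -5.3333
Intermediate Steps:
((-5 - S(-3, 6))*((3 - 1)/(-2 + 5)))*4 = ((-5 - 1*(-3))*((3 - 1)/(-2 + 5)))*4 = ((-5 + 3)*(2/3))*4 = -4/3*4 = -16/3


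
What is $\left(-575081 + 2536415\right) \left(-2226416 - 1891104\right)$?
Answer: $-8075831971680$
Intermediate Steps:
$\left(-575081 + 2536415\right) \left(-2226416 - 1891104\right) = 1961334 \left(-4117520\right) = -8075831971680$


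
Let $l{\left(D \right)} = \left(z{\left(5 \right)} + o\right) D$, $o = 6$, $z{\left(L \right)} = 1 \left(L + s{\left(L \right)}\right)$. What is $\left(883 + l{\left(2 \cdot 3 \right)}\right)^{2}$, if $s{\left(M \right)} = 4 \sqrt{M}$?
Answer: $903481 + 45552 \sqrt{5} \approx 1.0053 \cdot 10^{6}$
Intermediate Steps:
$z{\left(L \right)} = L + 4 \sqrt{L}$ ($z{\left(L \right)} = 1 \left(L + 4 \sqrt{L}\right) = L + 4 \sqrt{L}$)
$l{\left(D \right)} = D \left(11 + 4 \sqrt{5}\right)$ ($l{\left(D \right)} = \left(\left(5 + 4 \sqrt{5}\right) + 6\right) D = \left(11 + 4 \sqrt{5}\right) D = D \left(11 + 4 \sqrt{5}\right)$)
$\left(883 + l{\left(2 \cdot 3 \right)}\right)^{2} = \left(883 + 2 \cdot 3 \left(11 + 4 \sqrt{5}\right)\right)^{2} = \left(883 + 6 \left(11 + 4 \sqrt{5}\right)\right)^{2} = \left(883 + \left(66 + 24 \sqrt{5}\right)\right)^{2} = \left(949 + 24 \sqrt{5}\right)^{2}$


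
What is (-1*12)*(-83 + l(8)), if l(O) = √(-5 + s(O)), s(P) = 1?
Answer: 996 - 24*I ≈ 996.0 - 24.0*I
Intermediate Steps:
l(O) = 2*I (l(O) = √(-5 + 1) = √(-4) = 2*I)
(-1*12)*(-83 + l(8)) = (-1*12)*(-83 + 2*I) = -12*(-83 + 2*I) = 996 - 24*I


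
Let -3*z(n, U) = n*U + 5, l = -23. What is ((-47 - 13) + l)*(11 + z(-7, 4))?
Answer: -4648/3 ≈ -1549.3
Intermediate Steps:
z(n, U) = -5/3 - U*n/3 (z(n, U) = -(n*U + 5)/3 = -(U*n + 5)/3 = -(5 + U*n)/3 = -5/3 - U*n/3)
((-47 - 13) + l)*(11 + z(-7, 4)) = ((-47 - 13) - 23)*(11 + (-5/3 - ⅓*4*(-7))) = (-60 - 23)*(11 + (-5/3 + 28/3)) = -83*(11 + 23/3) = -83*56/3 = -4648/3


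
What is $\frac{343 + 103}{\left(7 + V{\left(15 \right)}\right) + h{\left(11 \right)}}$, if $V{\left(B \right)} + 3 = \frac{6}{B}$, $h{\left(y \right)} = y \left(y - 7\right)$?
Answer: $\frac{1115}{121} \approx 9.2149$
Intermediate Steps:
$h{\left(y \right)} = y \left(-7 + y\right)$
$V{\left(B \right)} = -3 + \frac{6}{B}$
$\frac{343 + 103}{\left(7 + V{\left(15 \right)}\right) + h{\left(11 \right)}} = \frac{343 + 103}{\left(7 - \left(3 - \frac{6}{15}\right)\right) + 11 \left(-7 + 11\right)} = \frac{446}{\left(7 + \left(-3 + 6 \cdot \frac{1}{15}\right)\right) + 11 \cdot 4} = \frac{446}{\left(7 + \left(-3 + \frac{2}{5}\right)\right) + 44} = \frac{446}{\left(7 - \frac{13}{5}\right) + 44} = \frac{446}{\frac{22}{5} + 44} = \frac{446}{\frac{242}{5}} = 446 \cdot \frac{5}{242} = \frac{1115}{121}$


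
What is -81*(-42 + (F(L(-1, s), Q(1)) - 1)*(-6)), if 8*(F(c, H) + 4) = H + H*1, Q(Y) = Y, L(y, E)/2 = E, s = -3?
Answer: 2187/2 ≈ 1093.5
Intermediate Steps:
L(y, E) = 2*E
F(c, H) = -4 + H/4 (F(c, H) = -4 + (H + H*1)/8 = -4 + (H + H)/8 = -4 + (2*H)/8 = -4 + H/4)
-81*(-42 + (F(L(-1, s), Q(1)) - 1)*(-6)) = -81*(-42 + ((-4 + (¼)*1) - 1)*(-6)) = -81*(-42 + ((-4 + ¼) - 1)*(-6)) = -81*(-42 + (-15/4 - 1)*(-6)) = -81*(-42 - 19/4*(-6)) = -81*(-42 + 57/2) = -81*(-27/2) = 2187/2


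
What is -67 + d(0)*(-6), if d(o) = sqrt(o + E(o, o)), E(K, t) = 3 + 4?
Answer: -67 - 6*sqrt(7) ≈ -82.875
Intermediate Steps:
E(K, t) = 7
d(o) = sqrt(7 + o) (d(o) = sqrt(o + 7) = sqrt(7 + o))
-67 + d(0)*(-6) = -67 + sqrt(7 + 0)*(-6) = -67 + sqrt(7)*(-6) = -67 - 6*sqrt(7)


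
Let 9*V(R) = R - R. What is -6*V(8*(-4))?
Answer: 0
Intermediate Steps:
V(R) = 0 (V(R) = (R - R)/9 = (⅑)*0 = 0)
-6*V(8*(-4)) = -6*0 = 0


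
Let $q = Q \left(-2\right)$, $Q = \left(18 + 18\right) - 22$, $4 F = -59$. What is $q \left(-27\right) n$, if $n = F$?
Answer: $-11151$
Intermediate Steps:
$F = - \frac{59}{4}$ ($F = \frac{1}{4} \left(-59\right) = - \frac{59}{4} \approx -14.75$)
$n = - \frac{59}{4} \approx -14.75$
$Q = 14$ ($Q = 36 - 22 = 14$)
$q = -28$ ($q = 14 \left(-2\right) = -28$)
$q \left(-27\right) n = \left(-28\right) \left(-27\right) \left(- \frac{59}{4}\right) = 756 \left(- \frac{59}{4}\right) = -11151$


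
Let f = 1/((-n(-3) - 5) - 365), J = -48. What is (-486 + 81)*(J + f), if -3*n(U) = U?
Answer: 7212645/371 ≈ 19441.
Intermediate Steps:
n(U) = -U/3
f = -1/371 (f = 1/((-(-1)*(-3)/3 - 5) - 365) = 1/((-1*1 - 5) - 365) = 1/((-1 - 5) - 365) = 1/(-6 - 365) = 1/(-371) = -1/371 ≈ -0.0026954)
(-486 + 81)*(J + f) = (-486 + 81)*(-48 - 1/371) = -405*(-17809/371) = 7212645/371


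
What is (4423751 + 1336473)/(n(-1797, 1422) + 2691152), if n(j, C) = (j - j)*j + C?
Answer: 2880112/1346287 ≈ 2.1393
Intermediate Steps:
n(j, C) = C (n(j, C) = 0*j + C = 0 + C = C)
(4423751 + 1336473)/(n(-1797, 1422) + 2691152) = (4423751 + 1336473)/(1422 + 2691152) = 5760224/2692574 = 5760224*(1/2692574) = 2880112/1346287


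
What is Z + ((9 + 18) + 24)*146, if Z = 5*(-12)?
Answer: 7386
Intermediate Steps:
Z = -60
Z + ((9 + 18) + 24)*146 = -60 + ((9 + 18) + 24)*146 = -60 + (27 + 24)*146 = -60 + 51*146 = -60 + 7446 = 7386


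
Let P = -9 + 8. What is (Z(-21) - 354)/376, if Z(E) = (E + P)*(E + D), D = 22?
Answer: -1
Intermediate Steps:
P = -1
Z(E) = (-1 + E)*(22 + E) (Z(E) = (E - 1)*(E + 22) = (-1 + E)*(22 + E))
(Z(-21) - 354)/376 = ((-22 + (-21)² + 21*(-21)) - 354)/376 = ((-22 + 441 - 441) - 354)*(1/376) = (-22 - 354)*(1/376) = -376*1/376 = -1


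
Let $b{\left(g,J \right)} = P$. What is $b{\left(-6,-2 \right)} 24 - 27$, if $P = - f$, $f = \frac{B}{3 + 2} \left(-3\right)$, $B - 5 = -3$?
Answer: $\frac{9}{5} \approx 1.8$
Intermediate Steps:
$B = 2$ ($B = 5 - 3 = 2$)
$f = - \frac{6}{5}$ ($f = \frac{1}{3 + 2} \cdot 2 \left(-3\right) = \frac{1}{5} \cdot 2 \left(-3\right) = \frac{2}{5} \left(-3\right) = - \frac{6}{5} \approx -1.2$)
$P = \frac{6}{5}$ ($P = \left(-1\right) \left(- \frac{6}{5}\right) = \frac{6}{5} \approx 1.2$)
$b{\left(g,J \right)} = \frac{6}{5}$
$b{\left(-6,-2 \right)} 24 - 27 = \frac{6}{5} \cdot 24 - 27 = \frac{144}{5} - 27 = \frac{9}{5}$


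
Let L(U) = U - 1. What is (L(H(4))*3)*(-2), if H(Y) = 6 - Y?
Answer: -6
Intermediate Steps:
L(U) = -1 + U
(L(H(4))*3)*(-2) = ((-1 + (6 - 1*4))*3)*(-2) = ((-1 + (6 - 4))*3)*(-2) = ((-1 + 2)*3)*(-2) = (1*3)*(-2) = 3*(-2) = -6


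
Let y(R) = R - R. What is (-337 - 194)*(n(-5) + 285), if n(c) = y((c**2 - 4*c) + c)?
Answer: -151335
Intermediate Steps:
y(R) = 0
n(c) = 0
(-337 - 194)*(n(-5) + 285) = (-337 - 194)*(0 + 285) = -531*285 = -151335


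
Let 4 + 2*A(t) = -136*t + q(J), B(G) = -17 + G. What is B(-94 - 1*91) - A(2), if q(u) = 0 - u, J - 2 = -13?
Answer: -139/2 ≈ -69.500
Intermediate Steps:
J = -11 (J = 2 - 13 = -11)
q(u) = -u
A(t) = 7/2 - 68*t (A(t) = -2 + (-136*t - 1*(-11))/2 = -2 + (-136*t + 11)/2 = -2 + (11 - 136*t)/2 = -2 + (11/2 - 68*t) = 7/2 - 68*t)
B(-94 - 1*91) - A(2) = (-17 + (-94 - 1*91)) - (7/2 - 68*2) = (-17 + (-94 - 91)) - (7/2 - 136) = (-17 - 185) - 1*(-265/2) = -202 + 265/2 = -139/2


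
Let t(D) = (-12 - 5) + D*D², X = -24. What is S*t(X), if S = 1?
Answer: -13841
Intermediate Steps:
t(D) = -17 + D³
S*t(X) = 1*(-17 + (-24)³) = 1*(-17 - 13824) = 1*(-13841) = -13841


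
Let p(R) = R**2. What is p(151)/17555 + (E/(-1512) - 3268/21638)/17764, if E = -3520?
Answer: 414147042666947/318830989936410 ≈ 1.2990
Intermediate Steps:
p(151)/17555 + (E/(-1512) - 3268/21638)/17764 = 151**2/17555 + (-3520/(-1512) - 3268/21638)/17764 = 22801*(1/17555) + (-3520*(-1/1512) - 3268*1/21638)*(1/17764) = 22801/17555 + (440/189 - 1634/10819)*(1/17764) = 22801/17555 + (4451534/2044791)*(1/17764) = 22801/17555 + 2225767/18161833662 = 414147042666947/318830989936410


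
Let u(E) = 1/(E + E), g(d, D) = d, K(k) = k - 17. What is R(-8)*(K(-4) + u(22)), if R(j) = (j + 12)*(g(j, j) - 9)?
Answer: 15691/11 ≈ 1426.5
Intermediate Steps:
K(k) = -17 + k
u(E) = 1/(2*E)
R(j) = (-9 + j)*(12 + j) (R(j) = (j + 12)*(j - 9) = (12 + j)*(-9 + j) = (-9 + j)*(12 + j))
R(-8)*(K(-4) + u(22)) = (-108 + (-8)² + 3*(-8))*((-17 - 4) + (½)/22) = (-108 + 64 - 24)*(-21 + (½)*(1/22)) = -68*(-21 + 1/44) = -68*(-923/44) = 15691/11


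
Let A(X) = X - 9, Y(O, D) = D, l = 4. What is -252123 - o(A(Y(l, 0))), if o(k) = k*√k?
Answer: -252123 + 27*I ≈ -2.5212e+5 + 27.0*I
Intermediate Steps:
A(X) = -9 + X
o(k) = k^(3/2)
-252123 - o(A(Y(l, 0))) = -252123 - (-9 + 0)^(3/2) = -252123 - (-9)^(3/2) = -252123 - (-27)*I = -252123 + 27*I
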